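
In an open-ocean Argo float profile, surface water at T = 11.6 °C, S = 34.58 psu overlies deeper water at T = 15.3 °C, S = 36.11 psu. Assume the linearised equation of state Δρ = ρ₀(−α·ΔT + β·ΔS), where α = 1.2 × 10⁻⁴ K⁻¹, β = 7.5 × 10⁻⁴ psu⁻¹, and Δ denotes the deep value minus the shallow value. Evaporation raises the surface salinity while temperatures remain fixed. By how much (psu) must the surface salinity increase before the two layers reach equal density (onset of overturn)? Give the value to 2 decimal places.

Neutral buoyancy requires −α(T_deep − T_surf) + β(S_deep − S_surf′) = 0.
S_surf′ = S_deep − (α/β)·ΔT = 36.11 − (1.2 × 10⁻⁴/7.5 × 10⁻⁴)·(+3.7) = 35.5180 psu.
Increase required: 35.5180 − 34.58 = 0.9380 psu.

0.94 psu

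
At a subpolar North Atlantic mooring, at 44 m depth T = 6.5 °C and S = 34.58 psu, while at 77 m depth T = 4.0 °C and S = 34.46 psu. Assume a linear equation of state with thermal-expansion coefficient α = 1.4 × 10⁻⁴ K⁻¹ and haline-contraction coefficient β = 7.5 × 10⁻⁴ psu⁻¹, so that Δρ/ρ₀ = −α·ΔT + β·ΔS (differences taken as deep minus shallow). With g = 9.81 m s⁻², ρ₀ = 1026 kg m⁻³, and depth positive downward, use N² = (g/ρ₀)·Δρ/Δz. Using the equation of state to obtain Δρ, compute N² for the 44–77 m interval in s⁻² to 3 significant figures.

7.73 × 10⁻⁵ s⁻²

ΔT = -2.5 K, ΔS = -0.12 psu (deep − shallow).
Δρ/ρ₀ = −αΔT + βΔS = 3.50 × 10⁻⁴ − 9.00 × 10⁻⁵ = 2.60 × 10⁻⁴, so Δρ ≈ 0.2668 kg m⁻³.
N² = (g/ρ₀)·Δρ/Δz = g·(Δρ/ρ₀)/Δz = 9.81 × 2.60 × 10⁻⁴ / 33 = 7.7291 × 10⁻⁵ s⁻² ≈ 7.73 × 10⁻⁵ s⁻².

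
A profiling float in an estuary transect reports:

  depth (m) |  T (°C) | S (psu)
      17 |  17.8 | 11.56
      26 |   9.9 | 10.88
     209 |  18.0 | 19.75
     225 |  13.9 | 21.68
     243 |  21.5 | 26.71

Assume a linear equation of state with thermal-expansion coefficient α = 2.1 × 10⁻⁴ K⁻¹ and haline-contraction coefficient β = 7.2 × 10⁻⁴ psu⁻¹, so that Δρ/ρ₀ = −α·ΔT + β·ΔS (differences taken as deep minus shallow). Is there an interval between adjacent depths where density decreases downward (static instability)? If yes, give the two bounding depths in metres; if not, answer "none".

Evaluate Δρ/ρ₀ = −αΔT + βΔS across each adjacent pair:
  17–26 m: −αΔT+βΔS = −(2.1 × 10⁻⁴)(-7.9)+(7.2 × 10⁻⁴)(-0.68) = 1.2 × 10⁻³ → stable
  26–209 m: −αΔT+βΔS = −(2.1 × 10⁻⁴)(+8.1)+(7.2 × 10⁻⁴)(+8.87) = 4.7 × 10⁻³ → stable
  209–225 m: −αΔT+βΔS = −(2.1 × 10⁻⁴)(-4.1)+(7.2 × 10⁻⁴)(+1.93) = 2.3 × 10⁻³ → stable
  225–243 m: −αΔT+βΔS = −(2.1 × 10⁻⁴)(+7.6)+(7.2 × 10⁻⁴)(+5.03) = 2.0 × 10⁻³ → stable
Every interval has Δρ > 0: the column is stably stratified throughout.

none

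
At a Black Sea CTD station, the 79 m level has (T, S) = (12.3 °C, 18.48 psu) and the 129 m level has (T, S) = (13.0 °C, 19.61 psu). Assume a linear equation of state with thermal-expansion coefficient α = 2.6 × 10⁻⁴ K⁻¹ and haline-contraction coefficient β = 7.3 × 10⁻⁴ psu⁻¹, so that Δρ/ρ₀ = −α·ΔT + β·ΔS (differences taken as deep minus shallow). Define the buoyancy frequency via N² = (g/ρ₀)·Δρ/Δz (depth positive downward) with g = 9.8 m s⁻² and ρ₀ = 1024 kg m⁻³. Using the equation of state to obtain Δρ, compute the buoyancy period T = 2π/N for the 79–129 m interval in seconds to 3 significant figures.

560 s

ΔT = +0.7 K, ΔS = +1.13 psu (deep − shallow).
Δρ/ρ₀ = −αΔT + βΔS = -1.82 × 10⁻⁴ + 8.249 × 10⁻⁴ = 6.429 × 10⁻⁴, so Δρ ≈ 0.6583 kg m⁻³.
N² = (g/ρ₀)·Δρ/Δz = g·(Δρ/ρ₀)/Δz = 9.8 × 6.429 × 10⁻⁴ / 50 = 1.2601 × 10⁻⁴ s⁻².
N = √(1.2601 × 10⁻⁴) = 0.011225 rad s⁻¹ → T = 2π/N = 559.75 s ≈ 560 s.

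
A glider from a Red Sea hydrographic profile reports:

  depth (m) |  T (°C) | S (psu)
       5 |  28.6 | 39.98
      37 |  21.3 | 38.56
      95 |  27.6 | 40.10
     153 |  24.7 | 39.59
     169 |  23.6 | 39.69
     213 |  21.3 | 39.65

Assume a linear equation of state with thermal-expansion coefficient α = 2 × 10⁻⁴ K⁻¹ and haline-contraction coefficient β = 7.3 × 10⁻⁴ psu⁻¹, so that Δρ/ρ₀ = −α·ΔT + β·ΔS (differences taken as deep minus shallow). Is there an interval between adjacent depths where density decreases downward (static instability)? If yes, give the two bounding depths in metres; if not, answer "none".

37–95 m

Evaluate Δρ/ρ₀ = −αΔT + βΔS across each adjacent pair:
  5–37 m: −αΔT+βΔS = −(2 × 10⁻⁴)(-7.3)+(7.3 × 10⁻⁴)(-1.42) = 4.2 × 10⁻⁴ → stable
  37–95 m: −αΔT+βΔS = −(2 × 10⁻⁴)(+6.3)+(7.3 × 10⁻⁴)(+1.54) = -1.4 × 10⁻⁴ → UNSTABLE
  95–153 m: −αΔT+βΔS = −(2 × 10⁻⁴)(-2.9)+(7.3 × 10⁻⁴)(-0.51) = 2.1 × 10⁻⁴ → stable
  153–169 m: −αΔT+βΔS = −(2 × 10⁻⁴)(-1.1)+(7.3 × 10⁻⁴)(+0.10) = 2.9 × 10⁻⁴ → stable
  169–213 m: −αΔT+βΔS = −(2 × 10⁻⁴)(-2.3)+(7.3 × 10⁻⁴)(-0.04) = 4.3 × 10⁻⁴ → stable
The 37–95 m interval has Δρ < 0: lighter water underlies denser water.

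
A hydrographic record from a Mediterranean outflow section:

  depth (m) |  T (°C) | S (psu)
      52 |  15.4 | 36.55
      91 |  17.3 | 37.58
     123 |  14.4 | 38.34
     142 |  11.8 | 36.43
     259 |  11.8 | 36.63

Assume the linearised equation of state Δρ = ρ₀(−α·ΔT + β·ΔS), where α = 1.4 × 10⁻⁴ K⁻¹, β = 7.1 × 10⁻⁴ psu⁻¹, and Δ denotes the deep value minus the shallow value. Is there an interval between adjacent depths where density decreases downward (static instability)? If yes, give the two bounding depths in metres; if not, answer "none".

Evaluate Δρ/ρ₀ = −αΔT + βΔS across each adjacent pair:
  52–91 m: −αΔT+βΔS = −(1.4 × 10⁻⁴)(+1.9)+(7.1 × 10⁻⁴)(+1.03) = 4.7 × 10⁻⁴ → stable
  91–123 m: −αΔT+βΔS = −(1.4 × 10⁻⁴)(-2.9)+(7.1 × 10⁻⁴)(+0.76) = 9.5 × 10⁻⁴ → stable
  123–142 m: −αΔT+βΔS = −(1.4 × 10⁻⁴)(-2.6)+(7.1 × 10⁻⁴)(-1.91) = -9.9 × 10⁻⁴ → UNSTABLE
  142–259 m: −αΔT+βΔS = −(1.4 × 10⁻⁴)(+0.0)+(7.1 × 10⁻⁴)(+0.20) = 1.4 × 10⁻⁴ → stable
The 123–142 m interval has Δρ < 0: lighter water underlies denser water.

123–142 m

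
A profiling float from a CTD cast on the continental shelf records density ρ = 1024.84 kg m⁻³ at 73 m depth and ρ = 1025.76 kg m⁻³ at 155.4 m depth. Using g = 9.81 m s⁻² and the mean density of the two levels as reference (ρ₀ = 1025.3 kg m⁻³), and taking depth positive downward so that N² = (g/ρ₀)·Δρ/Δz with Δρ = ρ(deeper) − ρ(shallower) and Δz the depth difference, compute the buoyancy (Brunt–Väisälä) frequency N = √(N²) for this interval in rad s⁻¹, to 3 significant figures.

Δρ = 1025.76 − 1024.84 = 0.92 kg m⁻³ over Δz = 155.4 − 73 = 82.4 m.
N² = (9.81/1025.3) × (0.92/82.4) = 1.0683 × 10⁻⁴ s⁻².
N = √(1.0683 × 10⁻⁴) = 0.010336 rad s⁻¹ ≈ 0.0103 rad s⁻¹.

0.0103 rad s⁻¹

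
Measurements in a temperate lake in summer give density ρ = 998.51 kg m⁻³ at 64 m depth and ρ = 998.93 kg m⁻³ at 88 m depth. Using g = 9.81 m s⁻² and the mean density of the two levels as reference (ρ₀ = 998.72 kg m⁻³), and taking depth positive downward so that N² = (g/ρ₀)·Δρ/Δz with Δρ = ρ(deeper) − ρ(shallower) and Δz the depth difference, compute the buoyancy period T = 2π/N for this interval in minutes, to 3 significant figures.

Δρ = 998.93 − 998.51 = 0.42 kg m⁻³ over Δz = 88 − 64 = 24 m.
N² = (9.81/998.72) × (0.42/24) = 1.7190 × 10⁻⁴ s⁻².
N = √(1.7190 × 10⁻⁴) = 0.013111 rad s⁻¹, so T = 2π/N = 479.23 s = 7.9872 min ≈ 7.99 min.
N² > 0, so the interval is statically stable.

7.99 min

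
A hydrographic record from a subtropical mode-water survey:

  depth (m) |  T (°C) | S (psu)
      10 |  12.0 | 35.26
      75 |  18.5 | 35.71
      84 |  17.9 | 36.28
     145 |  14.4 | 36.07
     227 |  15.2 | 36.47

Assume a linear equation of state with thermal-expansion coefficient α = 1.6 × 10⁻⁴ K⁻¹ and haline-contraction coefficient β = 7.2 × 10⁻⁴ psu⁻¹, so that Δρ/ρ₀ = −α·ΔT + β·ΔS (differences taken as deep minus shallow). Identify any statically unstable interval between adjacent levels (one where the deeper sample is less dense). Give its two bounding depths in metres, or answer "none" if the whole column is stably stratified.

Evaluate Δρ/ρ₀ = −αΔT + βΔS across each adjacent pair:
  10–75 m: −αΔT+βΔS = −(1.6 × 10⁻⁴)(+6.5)+(7.2 × 10⁻⁴)(+0.45) = -7.2 × 10⁻⁴ → UNSTABLE
  75–84 m: −αΔT+βΔS = −(1.6 × 10⁻⁴)(-0.6)+(7.2 × 10⁻⁴)(+0.57) = 5.1 × 10⁻⁴ → stable
  84–145 m: −αΔT+βΔS = −(1.6 × 10⁻⁴)(-3.5)+(7.2 × 10⁻⁴)(-0.21) = 4.1 × 10⁻⁴ → stable
  145–227 m: −αΔT+βΔS = −(1.6 × 10⁻⁴)(+0.8)+(7.2 × 10⁻⁴)(+0.40) = 1.6 × 10⁻⁴ → stable
The 10–75 m interval has Δρ < 0: lighter water underlies denser water.

10–75 m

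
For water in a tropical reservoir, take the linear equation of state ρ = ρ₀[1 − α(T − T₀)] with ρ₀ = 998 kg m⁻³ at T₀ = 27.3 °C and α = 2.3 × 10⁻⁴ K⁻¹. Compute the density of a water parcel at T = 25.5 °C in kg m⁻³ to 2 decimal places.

998.41 kg m⁻³

T − T₀ = -1.8 K.
Bracket = 1 − α·(-1.8) = 1 + (4.14 × 10⁻⁴) = 1.0004140.
ρ = 998 × 1.0004140 = 998.41 kg m⁻³.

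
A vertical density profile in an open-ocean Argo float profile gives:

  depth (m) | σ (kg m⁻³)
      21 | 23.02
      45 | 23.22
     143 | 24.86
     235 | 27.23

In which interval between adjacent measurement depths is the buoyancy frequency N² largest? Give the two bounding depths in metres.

143–235 m

Compute the density gradient over each adjacent pair:
  21–45 m: Δρ/Δz = 0.20/24 = 8.3 × 10⁻³ kg m⁻⁴
  45–143 m: Δρ/Δz = 1.64/98 = 0.017 kg m⁻⁴
  143–235 m: Δρ/Δz = 2.37/92 = 0.026 kg m⁻⁴
The largest gradient is in the 143–235 m interval — the pycnocline.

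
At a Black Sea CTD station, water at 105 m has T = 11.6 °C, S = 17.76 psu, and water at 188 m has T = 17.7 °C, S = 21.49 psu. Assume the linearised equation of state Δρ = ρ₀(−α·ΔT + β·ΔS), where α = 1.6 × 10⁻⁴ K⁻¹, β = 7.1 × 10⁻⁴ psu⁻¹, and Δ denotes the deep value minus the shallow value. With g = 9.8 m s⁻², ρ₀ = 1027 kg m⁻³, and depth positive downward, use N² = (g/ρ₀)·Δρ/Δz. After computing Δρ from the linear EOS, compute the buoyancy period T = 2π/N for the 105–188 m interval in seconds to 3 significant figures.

ΔT = +6.1 K, ΔS = +3.73 psu (deep − shallow).
Δρ/ρ₀ = −αΔT + βΔS = -9.76 × 10⁻⁴ + 2.6483 × 10⁻³ = 1.6723 × 10⁻³, so Δρ ≈ 1.717 kg m⁻³.
N² = (g/ρ₀)·Δρ/Δz = g·(Δρ/ρ₀)/Δz = 9.8 × 1.6723 × 10⁻³ / 83 = 1.9745 × 10⁻⁴ s⁻².
N = √(1.9745 × 10⁻⁴) = 0.014052 rad s⁻¹ → T = 2π/N = 447.14 s ≈ 447 s.

447 s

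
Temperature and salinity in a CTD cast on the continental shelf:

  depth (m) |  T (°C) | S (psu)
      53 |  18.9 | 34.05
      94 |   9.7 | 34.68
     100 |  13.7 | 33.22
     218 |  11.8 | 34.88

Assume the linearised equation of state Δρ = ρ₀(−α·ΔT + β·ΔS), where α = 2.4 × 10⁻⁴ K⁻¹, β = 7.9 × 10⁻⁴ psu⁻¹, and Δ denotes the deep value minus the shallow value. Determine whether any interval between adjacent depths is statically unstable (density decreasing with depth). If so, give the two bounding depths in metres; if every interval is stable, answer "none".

94–100 m

Evaluate Δρ/ρ₀ = −αΔT + βΔS across each adjacent pair:
  53–94 m: −αΔT+βΔS = −(2.4 × 10⁻⁴)(-9.2)+(7.9 × 10⁻⁴)(+0.63) = 2.7 × 10⁻³ → stable
  94–100 m: −αΔT+βΔS = −(2.4 × 10⁻⁴)(+4.0)+(7.9 × 10⁻⁴)(-1.46) = -2.1 × 10⁻³ → UNSTABLE
  100–218 m: −αΔT+βΔS = −(2.4 × 10⁻⁴)(-1.9)+(7.9 × 10⁻⁴)(+1.66) = 1.8 × 10⁻³ → stable
The 94–100 m interval has Δρ < 0: lighter water underlies denser water.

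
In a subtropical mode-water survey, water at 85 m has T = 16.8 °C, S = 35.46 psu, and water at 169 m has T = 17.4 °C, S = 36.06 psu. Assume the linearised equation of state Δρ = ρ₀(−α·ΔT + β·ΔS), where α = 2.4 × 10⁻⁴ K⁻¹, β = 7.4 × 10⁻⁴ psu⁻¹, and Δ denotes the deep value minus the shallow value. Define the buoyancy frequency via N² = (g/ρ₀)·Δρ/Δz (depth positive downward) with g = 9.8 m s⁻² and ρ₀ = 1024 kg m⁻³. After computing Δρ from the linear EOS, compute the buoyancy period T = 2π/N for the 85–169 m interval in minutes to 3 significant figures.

ΔT = +0.6 K, ΔS = +0.60 psu (deep − shallow).
Δρ/ρ₀ = −αΔT + βΔS = -1.44 × 10⁻⁴ + 4.44 × 10⁻⁴ = 3.00 × 10⁻⁴, so Δρ ≈ 0.3072 kg m⁻³.
N² = (g/ρ₀)·Δρ/Δz = g·(Δρ/ρ₀)/Δz = 9.8 × 3.00 × 10⁻⁴ / 84 = 3.5000 × 10⁻⁵ s⁻².
N = √(3.5000 × 10⁻⁵) = 5.9161 × 10⁻³ rad s⁻¹ → T = 2π/N = 1.0620 × 10³ s = 17.700 min ≈ 17.7 min.

17.7 min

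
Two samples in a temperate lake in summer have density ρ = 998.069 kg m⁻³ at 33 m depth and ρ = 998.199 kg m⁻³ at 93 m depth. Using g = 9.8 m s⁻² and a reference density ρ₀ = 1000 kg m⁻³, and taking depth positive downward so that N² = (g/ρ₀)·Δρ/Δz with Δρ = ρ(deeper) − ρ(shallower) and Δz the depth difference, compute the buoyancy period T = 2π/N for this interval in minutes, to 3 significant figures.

22.7 min

Δρ = 998.199 − 998.069 = 0.130 kg m⁻³ over Δz = 93 − 33 = 60 m.
N² = (9.8/1000) × (0.130/60) = 2.1233 × 10⁻⁵ s⁻².
N = √(2.1233 × 10⁻⁵) = 4.6079 × 10⁻³ rad s⁻¹, so T = 2π/N = 1.3636 × 10³ s = 22.727 min ≈ 22.7 min.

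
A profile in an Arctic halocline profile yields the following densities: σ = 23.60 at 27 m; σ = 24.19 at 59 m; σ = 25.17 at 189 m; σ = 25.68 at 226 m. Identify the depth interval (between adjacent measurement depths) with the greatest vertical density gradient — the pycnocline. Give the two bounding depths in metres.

Compute the density gradient over each adjacent pair:
  27–59 m: Δρ/Δz = 0.59/32 = 0.018 kg m⁻⁴
  59–189 m: Δρ/Δz = 0.98/130 = 7.5 × 10⁻³ kg m⁻⁴
  189–226 m: Δρ/Δz = 0.51/37 = 0.014 kg m⁻⁴
The largest gradient is in the 27–59 m interval — the pycnocline.

27–59 m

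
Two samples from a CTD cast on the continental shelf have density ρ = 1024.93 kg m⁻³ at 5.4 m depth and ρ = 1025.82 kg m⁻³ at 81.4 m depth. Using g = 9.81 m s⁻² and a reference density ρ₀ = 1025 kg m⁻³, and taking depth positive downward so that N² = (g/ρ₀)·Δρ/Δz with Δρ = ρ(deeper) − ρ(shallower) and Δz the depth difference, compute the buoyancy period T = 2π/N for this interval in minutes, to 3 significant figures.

9.89 min

Δρ = 1025.82 − 1024.93 = 0.89 kg m⁻³ over Δz = 81.4 − 5.4 = 76 m.
N² = (9.81/1025) × (0.89/76) = 1.1208 × 10⁻⁴ s⁻².
N = √(1.1208 × 10⁻⁴) = 0.010587 rad s⁻¹, so T = 2π/N = 593.48 s = 9.8913 min ≈ 9.89 min.
Since Δρ > 0 the layer is stably stratified.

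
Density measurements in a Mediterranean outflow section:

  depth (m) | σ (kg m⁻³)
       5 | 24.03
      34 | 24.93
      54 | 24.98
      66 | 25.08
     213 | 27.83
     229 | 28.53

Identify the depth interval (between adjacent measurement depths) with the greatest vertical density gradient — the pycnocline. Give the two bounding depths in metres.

Compute the density gradient over each adjacent pair:
  5–34 m: Δρ/Δz = 0.90/29 = 0.031 kg m⁻⁴
  34–54 m: Δρ/Δz = 0.05/20 = 2.5 × 10⁻³ kg m⁻⁴
  54–66 m: Δρ/Δz = 0.10/12 = 8.3 × 10⁻³ kg m⁻⁴
  66–213 m: Δρ/Δz = 2.75/147 = 0.019 kg m⁻⁴
  213–229 m: Δρ/Δz = 0.70/16 = 0.044 kg m⁻⁴
The largest gradient is in the 213–229 m interval — the pycnocline.

213–229 m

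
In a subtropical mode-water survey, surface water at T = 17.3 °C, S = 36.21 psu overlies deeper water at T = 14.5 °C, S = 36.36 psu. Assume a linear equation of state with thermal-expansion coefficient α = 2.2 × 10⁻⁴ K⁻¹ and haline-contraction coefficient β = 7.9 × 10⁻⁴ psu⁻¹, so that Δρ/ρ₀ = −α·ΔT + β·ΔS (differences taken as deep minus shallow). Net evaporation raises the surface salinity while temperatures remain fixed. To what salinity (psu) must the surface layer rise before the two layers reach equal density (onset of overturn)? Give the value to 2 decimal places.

37.14 psu

Neutral buoyancy requires −α(T_deep − T_surf) + β(S_deep − S_surf′) = 0.
S_surf′ = S_deep − (α/β)·ΔT = 36.36 − (2.2 × 10⁻⁴/7.9 × 10⁻⁴)·(-2.8) = 37.1397 psu.
Increase required: 37.1397 − 36.21 = 0.9297 psu.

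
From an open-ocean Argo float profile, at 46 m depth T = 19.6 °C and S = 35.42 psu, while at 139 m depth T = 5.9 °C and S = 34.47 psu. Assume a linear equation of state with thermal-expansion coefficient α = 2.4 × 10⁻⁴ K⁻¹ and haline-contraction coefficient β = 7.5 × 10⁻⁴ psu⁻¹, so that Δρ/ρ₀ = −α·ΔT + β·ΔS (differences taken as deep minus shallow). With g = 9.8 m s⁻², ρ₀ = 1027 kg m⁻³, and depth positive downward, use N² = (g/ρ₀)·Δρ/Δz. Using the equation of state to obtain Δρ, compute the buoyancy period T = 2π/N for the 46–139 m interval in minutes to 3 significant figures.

6.36 min

ΔT = -13.7 K, ΔS = -0.95 psu (deep − shallow).
Δρ/ρ₀ = −αΔT + βΔS = 3.288 × 10⁻³ − 7.125 × 10⁻⁴ = 2.5755 × 10⁻³, so Δρ ≈ 2.645 kg m⁻³.
N² = (g/ρ₀)·Δρ/Δz = g·(Δρ/ρ₀)/Δz = 9.8 × 2.5755 × 10⁻³ / 93 = 2.7140 × 10⁻⁴ s⁻².
N = √(2.7140 × 10⁻⁴) = 0.016474 rad s⁻¹ → T = 2π/N = 381.40 s = 6.3567 min ≈ 6.36 min.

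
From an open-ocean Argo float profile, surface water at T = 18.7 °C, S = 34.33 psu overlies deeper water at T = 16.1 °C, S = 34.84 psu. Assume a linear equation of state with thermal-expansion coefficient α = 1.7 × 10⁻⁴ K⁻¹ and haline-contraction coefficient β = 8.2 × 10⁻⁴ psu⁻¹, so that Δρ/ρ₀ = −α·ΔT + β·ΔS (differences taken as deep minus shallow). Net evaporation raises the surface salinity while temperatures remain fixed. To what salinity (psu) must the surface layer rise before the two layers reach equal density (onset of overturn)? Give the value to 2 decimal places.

Neutral buoyancy requires −α(T_deep − T_surf) + β(S_deep − S_surf′) = 0.
S_surf′ = S_deep − (α/β)·ΔT = 34.84 − (1.7 × 10⁻⁴/8.2 × 10⁻⁴)·(-2.6) = 35.3790 psu.
Increase required: 35.3790 − 34.33 = 1.0490 psu.

35.38 psu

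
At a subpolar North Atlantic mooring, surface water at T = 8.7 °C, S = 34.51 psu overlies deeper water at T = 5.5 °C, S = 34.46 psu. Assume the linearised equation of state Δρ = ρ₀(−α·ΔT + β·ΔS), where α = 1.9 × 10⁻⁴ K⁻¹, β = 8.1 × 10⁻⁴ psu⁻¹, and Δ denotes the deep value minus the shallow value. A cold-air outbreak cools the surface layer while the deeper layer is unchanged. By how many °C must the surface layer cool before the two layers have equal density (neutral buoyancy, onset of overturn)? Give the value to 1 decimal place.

Neutral buoyancy requires Δρ = 0, i.e. −α(T_deep − T_surf′) + β(S_deep − S_surf) = 0.
T_surf′ = T_deep − (β/α)·ΔS = 5.5 − (8.1 × 10⁻⁴/1.9 × 10⁻⁴)·(-0.05) = 5.713 °C.
Cooling required: 8.7 − (5.713) = 2.987 °C.

3.0 °C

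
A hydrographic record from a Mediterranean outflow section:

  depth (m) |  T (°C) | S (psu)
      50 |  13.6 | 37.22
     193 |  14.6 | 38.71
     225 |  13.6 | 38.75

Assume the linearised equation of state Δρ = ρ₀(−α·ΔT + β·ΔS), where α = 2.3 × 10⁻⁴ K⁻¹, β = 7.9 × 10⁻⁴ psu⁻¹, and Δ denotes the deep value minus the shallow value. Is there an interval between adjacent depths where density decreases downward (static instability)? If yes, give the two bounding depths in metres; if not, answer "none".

Evaluate Δρ/ρ₀ = −αΔT + βΔS across each adjacent pair:
  50–193 m: −αΔT+βΔS = −(2.3 × 10⁻⁴)(+1.0)+(7.9 × 10⁻⁴)(+1.49) = 9.5 × 10⁻⁴ → stable
  193–225 m: −αΔT+βΔS = −(2.3 × 10⁻⁴)(-1.0)+(7.9 × 10⁻⁴)(+0.04) = 2.6 × 10⁻⁴ → stable
Every interval has Δρ > 0: the column is stably stratified throughout.

none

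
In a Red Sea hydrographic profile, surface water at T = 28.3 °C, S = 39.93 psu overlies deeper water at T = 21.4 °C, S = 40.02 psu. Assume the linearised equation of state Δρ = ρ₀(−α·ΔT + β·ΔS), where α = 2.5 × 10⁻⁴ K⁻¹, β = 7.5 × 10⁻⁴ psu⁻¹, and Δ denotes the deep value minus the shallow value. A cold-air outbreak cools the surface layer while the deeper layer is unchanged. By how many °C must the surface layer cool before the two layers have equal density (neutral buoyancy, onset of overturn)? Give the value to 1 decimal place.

7.2 °C

Neutral buoyancy requires Δρ = 0, i.e. −α(T_deep − T_surf′) + β(S_deep − S_surf) = 0.
T_surf′ = T_deep − (β/α)·ΔS = 21.4 − (7.5 × 10⁻⁴/2.5 × 10⁻⁴)·(+0.09) = 21.130 °C.
Cooling required: 28.3 − (21.130) = 7.170 °C.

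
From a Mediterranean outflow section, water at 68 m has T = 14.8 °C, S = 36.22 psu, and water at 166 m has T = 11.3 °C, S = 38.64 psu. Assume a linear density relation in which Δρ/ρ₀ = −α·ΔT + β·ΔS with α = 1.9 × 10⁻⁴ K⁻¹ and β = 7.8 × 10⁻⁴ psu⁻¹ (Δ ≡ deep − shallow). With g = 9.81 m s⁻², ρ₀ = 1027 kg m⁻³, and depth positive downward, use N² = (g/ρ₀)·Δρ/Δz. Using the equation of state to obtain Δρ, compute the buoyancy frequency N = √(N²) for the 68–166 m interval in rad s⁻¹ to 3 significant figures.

0.0160 rad s⁻¹

ΔT = -3.5 K, ΔS = +2.42 psu (deep − shallow).
Δρ/ρ₀ = −αΔT + βΔS = 6.65 × 10⁻⁴ + 1.8876 × 10⁻³ = 2.5526 × 10⁻³, so Δρ ≈ 2.622 kg m⁻³.
N² = (g/ρ₀)·Δρ/Δz = g·(Δρ/ρ₀)/Δz = 9.81 × 2.5526 × 10⁻³ / 98 = 2.5552 × 10⁻⁴ s⁻².
N = √(2.5552 × 10⁻⁴) = 0.015985 rad s⁻¹ ≈ 0.0160 rad s⁻¹.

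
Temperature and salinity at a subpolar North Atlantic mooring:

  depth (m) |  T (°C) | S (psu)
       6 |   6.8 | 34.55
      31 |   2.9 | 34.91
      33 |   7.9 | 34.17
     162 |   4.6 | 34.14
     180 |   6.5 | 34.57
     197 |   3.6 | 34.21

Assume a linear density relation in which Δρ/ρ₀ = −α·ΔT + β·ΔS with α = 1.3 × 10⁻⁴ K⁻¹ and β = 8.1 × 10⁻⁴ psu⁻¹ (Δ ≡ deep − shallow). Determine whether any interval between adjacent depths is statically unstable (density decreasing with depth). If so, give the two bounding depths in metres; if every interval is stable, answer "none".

31–33 m

Evaluate Δρ/ρ₀ = −αΔT + βΔS across each adjacent pair:
  6–31 m: −αΔT+βΔS = −(1.3 × 10⁻⁴)(-3.9)+(8.1 × 10⁻⁴)(+0.36) = 8.0 × 10⁻⁴ → stable
  31–33 m: −αΔT+βΔS = −(1.3 × 10⁻⁴)(+5.0)+(8.1 × 10⁻⁴)(-0.74) = -1.2 × 10⁻³ → UNSTABLE
  33–162 m: −αΔT+βΔS = −(1.3 × 10⁻⁴)(-3.3)+(8.1 × 10⁻⁴)(-0.03) = 4.0 × 10⁻⁴ → stable
  162–180 m: −αΔT+βΔS = −(1.3 × 10⁻⁴)(+1.9)+(8.1 × 10⁻⁴)(+0.43) = 1.0 × 10⁻⁴ → stable
  180–197 m: −αΔT+βΔS = −(1.3 × 10⁻⁴)(-2.9)+(8.1 × 10⁻⁴)(-0.36) = 8.5 × 10⁻⁵ → stable
The 31–33 m interval has Δρ < 0: lighter water underlies denser water.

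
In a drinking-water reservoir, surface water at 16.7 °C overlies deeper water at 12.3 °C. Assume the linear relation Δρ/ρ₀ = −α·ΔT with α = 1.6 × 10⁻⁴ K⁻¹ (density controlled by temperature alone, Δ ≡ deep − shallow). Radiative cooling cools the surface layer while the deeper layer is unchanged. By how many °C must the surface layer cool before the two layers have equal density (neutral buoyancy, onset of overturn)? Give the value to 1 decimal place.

4.4 °C

With temperature the only control, equal density requires T_surf′ = T_deep.
T_surf′ = 12.3 °C.
Cooling required: 16.7 − 12.3 = 4.4 °C.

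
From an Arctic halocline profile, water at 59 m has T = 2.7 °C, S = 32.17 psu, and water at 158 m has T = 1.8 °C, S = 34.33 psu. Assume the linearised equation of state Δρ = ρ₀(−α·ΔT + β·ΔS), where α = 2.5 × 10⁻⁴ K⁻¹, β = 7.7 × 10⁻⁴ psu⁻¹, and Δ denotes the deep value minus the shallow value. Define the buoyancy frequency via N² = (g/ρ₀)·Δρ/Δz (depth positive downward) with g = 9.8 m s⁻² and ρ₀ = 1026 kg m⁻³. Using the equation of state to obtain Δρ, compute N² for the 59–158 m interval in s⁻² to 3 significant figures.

ΔT = -0.9 K, ΔS = +2.16 psu (deep − shallow).
Δρ/ρ₀ = −αΔT + βΔS = 2.25 × 10⁻⁴ + 1.6632 × 10⁻³ = 1.8882 × 10⁻³, so Δρ ≈ 1.937 kg m⁻³.
N² = (g/ρ₀)·Δρ/Δz = g·(Δρ/ρ₀)/Δz = 9.8 × 1.8882 × 10⁻³ / 99 = 1.8691 × 10⁻⁴ s⁻² ≈ 1.87 × 10⁻⁴ s⁻².

1.87 × 10⁻⁴ s⁻²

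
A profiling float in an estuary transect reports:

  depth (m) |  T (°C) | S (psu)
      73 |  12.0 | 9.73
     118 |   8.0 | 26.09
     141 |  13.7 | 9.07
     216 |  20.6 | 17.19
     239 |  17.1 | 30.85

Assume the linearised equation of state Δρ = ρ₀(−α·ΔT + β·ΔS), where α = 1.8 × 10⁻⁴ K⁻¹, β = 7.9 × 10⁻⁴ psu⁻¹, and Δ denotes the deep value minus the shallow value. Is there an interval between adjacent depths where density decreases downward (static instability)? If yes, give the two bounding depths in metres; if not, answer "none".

118–141 m

Evaluate Δρ/ρ₀ = −αΔT + βΔS across each adjacent pair:
  73–118 m: −αΔT+βΔS = −(1.8 × 10⁻⁴)(-4.0)+(7.9 × 10⁻⁴)(+16.36) = 0.014 → stable
  118–141 m: −αΔT+βΔS = −(1.8 × 10⁻⁴)(+5.7)+(7.9 × 10⁻⁴)(-17.02) = -0.014 → UNSTABLE
  141–216 m: −αΔT+βΔS = −(1.8 × 10⁻⁴)(+6.9)+(7.9 × 10⁻⁴)(+8.12) = 5.2 × 10⁻³ → stable
  216–239 m: −αΔT+βΔS = −(1.8 × 10⁻⁴)(-3.5)+(7.9 × 10⁻⁴)(+13.66) = 0.011 → stable
The 118–141 m interval has Δρ < 0: lighter water underlies denser water.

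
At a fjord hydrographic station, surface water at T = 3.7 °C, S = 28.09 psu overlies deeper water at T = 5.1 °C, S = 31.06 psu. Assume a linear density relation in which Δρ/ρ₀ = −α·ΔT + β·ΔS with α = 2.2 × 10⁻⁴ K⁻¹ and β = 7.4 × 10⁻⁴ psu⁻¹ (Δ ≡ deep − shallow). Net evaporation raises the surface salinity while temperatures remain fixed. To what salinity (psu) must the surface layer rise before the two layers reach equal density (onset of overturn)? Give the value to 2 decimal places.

30.64 psu

Neutral buoyancy requires −α(T_deep − T_surf) + β(S_deep − S_surf′) = 0.
S_surf′ = S_deep − (α/β)·ΔT = 31.06 − (2.2 × 10⁻⁴/7.4 × 10⁻⁴)·(+1.4) = 30.6438 psu.
Increase required: 30.6438 − 28.09 = 2.5538 psu.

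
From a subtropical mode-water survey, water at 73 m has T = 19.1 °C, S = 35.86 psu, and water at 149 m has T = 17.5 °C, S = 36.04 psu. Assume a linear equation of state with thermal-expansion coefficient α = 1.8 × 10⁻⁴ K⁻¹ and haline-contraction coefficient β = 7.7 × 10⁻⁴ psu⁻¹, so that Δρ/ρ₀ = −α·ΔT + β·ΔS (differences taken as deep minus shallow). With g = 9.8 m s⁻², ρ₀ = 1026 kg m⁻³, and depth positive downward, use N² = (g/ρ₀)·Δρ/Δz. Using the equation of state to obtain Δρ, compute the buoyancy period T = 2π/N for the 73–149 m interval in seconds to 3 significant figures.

ΔT = -1.6 K, ΔS = +0.18 psu (deep − shallow).
Δρ/ρ₀ = −αΔT + βΔS = 2.88 × 10⁻⁴ + 1.386 × 10⁻⁴ = 4.266 × 10⁻⁴, so Δρ ≈ 0.4377 kg m⁻³.
N² = (g/ρ₀)·Δρ/Δz = g·(Δρ/ρ₀)/Δz = 9.8 × 4.266 × 10⁻⁴ / 76 = 5.5009 × 10⁻⁵ s⁻².
N = √(5.5009 × 10⁻⁵) = 7.4168 × 10⁻³ rad s⁻¹ → T = 2π/N = 847.16 s ≈ 847 s.

847 s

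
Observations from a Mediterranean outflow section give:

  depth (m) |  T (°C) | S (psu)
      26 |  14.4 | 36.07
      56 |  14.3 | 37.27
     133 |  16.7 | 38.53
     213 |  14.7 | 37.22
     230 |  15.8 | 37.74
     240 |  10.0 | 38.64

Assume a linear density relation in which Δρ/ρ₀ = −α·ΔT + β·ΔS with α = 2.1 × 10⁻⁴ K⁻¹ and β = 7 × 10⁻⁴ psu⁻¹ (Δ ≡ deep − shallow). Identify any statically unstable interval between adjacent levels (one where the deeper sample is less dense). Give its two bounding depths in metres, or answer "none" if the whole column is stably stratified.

Evaluate Δρ/ρ₀ = −αΔT + βΔS across each adjacent pair:
  26–56 m: −αΔT+βΔS = −(2.1 × 10⁻⁴)(-0.1)+(7 × 10⁻⁴)(+1.20) = 8.6 × 10⁻⁴ → stable
  56–133 m: −αΔT+βΔS = −(2.1 × 10⁻⁴)(+2.4)+(7 × 10⁻⁴)(+1.26) = 3.8 × 10⁻⁴ → stable
  133–213 m: −αΔT+βΔS = −(2.1 × 10⁻⁴)(-2.0)+(7 × 10⁻⁴)(-1.31) = -5.0 × 10⁻⁴ → UNSTABLE
  213–230 m: −αΔT+βΔS = −(2.1 × 10⁻⁴)(+1.1)+(7 × 10⁻⁴)(+0.52) = 1.3 × 10⁻⁴ → stable
  230–240 m: −αΔT+βΔS = −(2.1 × 10⁻⁴)(-5.8)+(7 × 10⁻⁴)(+0.90) = 1.8 × 10⁻³ → stable
The 133–213 m interval has Δρ < 0: lighter water underlies denser water.

133–213 m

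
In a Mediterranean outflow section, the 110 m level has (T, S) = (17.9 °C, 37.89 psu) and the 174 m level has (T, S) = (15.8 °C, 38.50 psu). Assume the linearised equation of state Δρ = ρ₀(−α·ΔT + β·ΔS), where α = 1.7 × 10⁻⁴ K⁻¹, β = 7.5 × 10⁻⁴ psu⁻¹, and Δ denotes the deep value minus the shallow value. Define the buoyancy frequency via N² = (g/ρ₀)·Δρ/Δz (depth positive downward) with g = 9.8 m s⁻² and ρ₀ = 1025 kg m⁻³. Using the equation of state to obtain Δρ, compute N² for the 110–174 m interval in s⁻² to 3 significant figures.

1.25 × 10⁻⁴ s⁻²

ΔT = -2.1 K, ΔS = +0.61 psu (deep − shallow).
Δρ/ρ₀ = −αΔT + βΔS = 3.57 × 10⁻⁴ + 4.575 × 10⁻⁴ = 8.145 × 10⁻⁴, so Δρ ≈ 0.8349 kg m⁻³.
N² = (g/ρ₀)·Δρ/Δz = g·(Δρ/ρ₀)/Δz = 9.8 × 8.145 × 10⁻⁴ / 64 = 1.2472 × 10⁻⁴ s⁻² ≈ 1.25 × 10⁻⁴ s⁻².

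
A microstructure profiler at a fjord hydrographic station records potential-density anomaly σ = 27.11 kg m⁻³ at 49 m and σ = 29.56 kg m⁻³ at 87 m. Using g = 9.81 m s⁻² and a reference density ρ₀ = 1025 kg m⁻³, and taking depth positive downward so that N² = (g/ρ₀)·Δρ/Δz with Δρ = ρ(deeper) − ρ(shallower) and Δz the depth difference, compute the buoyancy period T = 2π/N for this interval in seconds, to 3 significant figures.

253 s

Δρ = 1029.56 − 1027.11 = 2.45 kg m⁻³ over Δz = 87 − 49 = 38 m.
N² = (9.81/1025) × (2.45/38) = 6.1706 × 10⁻⁴ s⁻².
N = √(6.1706 × 10⁻⁴) = 0.024841 rad s⁻¹, so T = 2π/N = 252.94 s ≈ 253 s.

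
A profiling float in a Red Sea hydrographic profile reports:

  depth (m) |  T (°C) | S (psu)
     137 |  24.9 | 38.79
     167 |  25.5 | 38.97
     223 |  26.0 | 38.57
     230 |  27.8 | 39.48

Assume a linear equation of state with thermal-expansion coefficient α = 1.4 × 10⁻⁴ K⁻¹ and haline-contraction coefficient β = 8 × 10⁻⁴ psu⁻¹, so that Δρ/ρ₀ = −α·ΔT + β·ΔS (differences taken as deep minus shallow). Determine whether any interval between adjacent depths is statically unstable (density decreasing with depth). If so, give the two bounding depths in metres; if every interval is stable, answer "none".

167–223 m

Evaluate Δρ/ρ₀ = −αΔT + βΔS across each adjacent pair:
  137–167 m: −αΔT+βΔS = −(1.4 × 10⁻⁴)(+0.6)+(8 × 10⁻⁴)(+0.18) = 6.0 × 10⁻⁵ → stable
  167–223 m: −αΔT+βΔS = −(1.4 × 10⁻⁴)(+0.5)+(8 × 10⁻⁴)(-0.40) = -3.9 × 10⁻⁴ → UNSTABLE
  223–230 m: −αΔT+βΔS = −(1.4 × 10⁻⁴)(+1.8)+(8 × 10⁻⁴)(+0.91) = 4.8 × 10⁻⁴ → stable
The 167–223 m interval has Δρ < 0: lighter water underlies denser water.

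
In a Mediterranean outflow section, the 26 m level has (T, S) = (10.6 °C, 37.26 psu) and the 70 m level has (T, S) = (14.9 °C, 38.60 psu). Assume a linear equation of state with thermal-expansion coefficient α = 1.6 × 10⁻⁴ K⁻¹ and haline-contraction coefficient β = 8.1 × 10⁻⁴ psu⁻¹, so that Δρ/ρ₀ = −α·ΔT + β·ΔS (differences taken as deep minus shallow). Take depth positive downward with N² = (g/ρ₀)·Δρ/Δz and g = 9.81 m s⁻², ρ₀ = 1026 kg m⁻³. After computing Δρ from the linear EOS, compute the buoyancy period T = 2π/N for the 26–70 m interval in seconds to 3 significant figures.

ΔT = +4.3 K, ΔS = +1.34 psu (deep − shallow).
Δρ/ρ₀ = −αΔT + βΔS = -6.88 × 10⁻⁴ + 1.0854 × 10⁻³ = 3.974 × 10⁻⁴, so Δρ ≈ 0.4077 kg m⁻³.
N² = (g/ρ₀)·Δρ/Δz = g·(Δρ/ρ₀)/Δz = 9.81 × 3.974 × 10⁻⁴ / 44 = 8.8602 × 10⁻⁵ s⁻².
N = √(8.8602 × 10⁻⁵) = 9.4129 × 10⁻³ rad s⁻¹ → T = 2π/N = 667.51 s ≈ 668 s.

668 s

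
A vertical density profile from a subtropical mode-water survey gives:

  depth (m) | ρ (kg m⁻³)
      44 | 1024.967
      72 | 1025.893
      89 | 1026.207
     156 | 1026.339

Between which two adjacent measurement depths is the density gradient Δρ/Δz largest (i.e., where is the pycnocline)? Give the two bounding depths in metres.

Compute the density gradient over each adjacent pair:
  44–72 m: Δρ/Δz = 0.926/28 = 0.033 kg m⁻⁴
  72–89 m: Δρ/Δz = 0.314/17 = 0.018 kg m⁻⁴
  89–156 m: Δρ/Δz = 0.132/67 = 2.0 × 10⁻³ kg m⁻⁴
The largest gradient is in the 44–72 m interval — the pycnocline.

44–72 m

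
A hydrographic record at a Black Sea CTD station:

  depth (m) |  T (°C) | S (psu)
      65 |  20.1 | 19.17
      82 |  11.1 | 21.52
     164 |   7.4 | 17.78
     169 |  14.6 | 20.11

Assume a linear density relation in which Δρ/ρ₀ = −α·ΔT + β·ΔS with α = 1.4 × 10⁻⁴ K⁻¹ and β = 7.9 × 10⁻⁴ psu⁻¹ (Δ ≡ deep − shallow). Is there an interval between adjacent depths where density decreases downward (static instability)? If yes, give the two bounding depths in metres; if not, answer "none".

Evaluate Δρ/ρ₀ = −αΔT + βΔS across each adjacent pair:
  65–82 m: −αΔT+βΔS = −(1.4 × 10⁻⁴)(-9.0)+(7.9 × 10⁻⁴)(+2.35) = 3.1 × 10⁻³ → stable
  82–164 m: −αΔT+βΔS = −(1.4 × 10⁻⁴)(-3.7)+(7.9 × 10⁻⁴)(-3.74) = -2.4 × 10⁻³ → UNSTABLE
  164–169 m: −αΔT+βΔS = −(1.4 × 10⁻⁴)(+7.2)+(7.9 × 10⁻⁴)(+2.33) = 8.3 × 10⁻⁴ → stable
The 82–164 m interval has Δρ < 0: lighter water underlies denser water.

82–164 m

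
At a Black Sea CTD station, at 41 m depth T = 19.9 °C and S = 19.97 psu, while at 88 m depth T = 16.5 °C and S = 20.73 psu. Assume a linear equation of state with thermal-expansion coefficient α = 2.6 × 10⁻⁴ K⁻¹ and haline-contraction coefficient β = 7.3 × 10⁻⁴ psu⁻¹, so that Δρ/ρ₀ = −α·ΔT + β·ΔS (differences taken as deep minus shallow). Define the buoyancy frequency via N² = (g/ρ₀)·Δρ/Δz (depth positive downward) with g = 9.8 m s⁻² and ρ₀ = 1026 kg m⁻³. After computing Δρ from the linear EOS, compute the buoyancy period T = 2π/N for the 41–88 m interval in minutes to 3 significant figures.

ΔT = -3.4 K, ΔS = +0.76 psu (deep − shallow).
Δρ/ρ₀ = −αΔT + βΔS = 8.84 × 10⁻⁴ + 5.548 × 10⁻⁴ = 1.4388 × 10⁻³, so Δρ ≈ 1.476 kg m⁻³.
N² = (g/ρ₀)·Δρ/Δz = g·(Δρ/ρ₀)/Δz = 9.8 × 1.4388 × 10⁻³ / 47 = 3.0001 × 10⁻⁴ s⁻².
N = √(3.0001 × 10⁻⁴) = 0.017321 rad s⁻¹ → T = 2π/N = 362.75 s = 6.0458 min ≈ 6.05 min.

6.05 min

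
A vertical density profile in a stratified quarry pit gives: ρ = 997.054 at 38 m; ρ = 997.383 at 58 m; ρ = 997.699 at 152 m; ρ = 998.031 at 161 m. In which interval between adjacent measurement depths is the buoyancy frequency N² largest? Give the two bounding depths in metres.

152–161 m

Compute the density gradient over each adjacent pair:
  38–58 m: Δρ/Δz = 0.329/20 = 0.016 kg m⁻⁴
  58–152 m: Δρ/Δz = 0.316/94 = 3.4 × 10⁻³ kg m⁻⁴
  152–161 m: Δρ/Δz = 0.332/9 = 0.037 kg m⁻⁴
The largest gradient is in the 152–161 m interval — the pycnocline.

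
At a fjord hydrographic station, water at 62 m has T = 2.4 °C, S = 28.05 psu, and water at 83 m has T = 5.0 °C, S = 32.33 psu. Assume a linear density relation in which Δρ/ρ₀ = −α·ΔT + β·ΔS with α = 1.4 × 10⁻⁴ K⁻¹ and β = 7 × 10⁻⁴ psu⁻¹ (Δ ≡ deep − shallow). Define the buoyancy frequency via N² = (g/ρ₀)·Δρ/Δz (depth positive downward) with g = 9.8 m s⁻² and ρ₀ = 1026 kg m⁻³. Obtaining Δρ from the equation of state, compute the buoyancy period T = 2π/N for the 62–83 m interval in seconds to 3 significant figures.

ΔT = +2.6 K, ΔS = +4.28 psu (deep − shallow).
Δρ/ρ₀ = −αΔT + βΔS = -3.64 × 10⁻⁴ + 2.996 × 10⁻³ = 2.632 × 10⁻³, so Δρ ≈ 2.700 kg m⁻³.
N² = (g/ρ₀)·Δρ/Δz = g·(Δρ/ρ₀)/Δz = 9.8 × 2.632 × 10⁻³ / 21 = 1.2283 × 10⁻³ s⁻².
N = √(1.2283 × 10⁻³) = 0.035047 rad s⁻¹ → T = 2π/N = 179.28 s ≈ 179 s.

179 s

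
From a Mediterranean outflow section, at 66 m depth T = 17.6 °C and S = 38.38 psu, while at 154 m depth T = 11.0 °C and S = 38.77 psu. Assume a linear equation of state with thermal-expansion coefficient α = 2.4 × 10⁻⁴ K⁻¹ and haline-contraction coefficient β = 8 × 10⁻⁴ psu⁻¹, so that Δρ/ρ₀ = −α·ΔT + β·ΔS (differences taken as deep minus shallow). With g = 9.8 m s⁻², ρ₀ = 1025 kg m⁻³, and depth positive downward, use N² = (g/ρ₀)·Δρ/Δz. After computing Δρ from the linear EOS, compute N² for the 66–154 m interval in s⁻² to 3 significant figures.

2.11 × 10⁻⁴ s⁻²

ΔT = -6.6 K, ΔS = +0.39 psu (deep − shallow).
Δρ/ρ₀ = −αΔT + βΔS = 1.584 × 10⁻³ + 3.12 × 10⁻⁴ = 1.896 × 10⁻³, so Δρ ≈ 1.943 kg m⁻³.
N² = (g/ρ₀)·Δρ/Δz = g·(Δρ/ρ₀)/Δz = 9.8 × 1.896 × 10⁻³ / 88 = 2.1115 × 10⁻⁴ s⁻² ≈ 2.11 × 10⁻⁴ s⁻².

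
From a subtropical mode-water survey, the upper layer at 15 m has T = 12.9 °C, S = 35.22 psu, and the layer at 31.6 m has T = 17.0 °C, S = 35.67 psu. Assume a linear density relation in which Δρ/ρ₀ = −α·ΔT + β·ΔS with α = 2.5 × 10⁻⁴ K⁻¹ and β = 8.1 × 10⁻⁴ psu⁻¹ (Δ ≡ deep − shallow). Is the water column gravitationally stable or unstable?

unstable

ΔT = 17.0 − 12.9 = +4.1 K and ΔS = 35.67 − 35.22 = +0.45 psu (deep − shallow).
−αΔT = -1.025 × 10⁻³; βΔS = 3.645 × 10⁻⁴; sum Δρ/ρ₀ = -6.605 × 10⁻⁴.
Δρ/ρ₀ < 0, so Δρ < 0: deeper water is lighter → statically unstable; the column would overturn.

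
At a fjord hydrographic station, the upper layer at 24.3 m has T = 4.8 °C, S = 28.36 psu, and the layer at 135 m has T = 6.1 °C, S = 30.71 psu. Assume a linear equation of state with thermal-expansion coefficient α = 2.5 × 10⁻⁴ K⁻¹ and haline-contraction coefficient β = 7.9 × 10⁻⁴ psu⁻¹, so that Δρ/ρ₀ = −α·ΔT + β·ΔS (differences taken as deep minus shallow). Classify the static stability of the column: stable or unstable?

stable

ΔT = 6.1 − 4.8 = +1.3 K and ΔS = 30.71 − 28.36 = +2.35 psu (deep − shallow).
−αΔT = -3.25 × 10⁻⁴; βΔS = 1.8565 × 10⁻³; sum Δρ/ρ₀ = 1.5315 × 10⁻³.
Δρ/ρ₀ > 0, so Δρ > 0: deeper water is denser → statically stable.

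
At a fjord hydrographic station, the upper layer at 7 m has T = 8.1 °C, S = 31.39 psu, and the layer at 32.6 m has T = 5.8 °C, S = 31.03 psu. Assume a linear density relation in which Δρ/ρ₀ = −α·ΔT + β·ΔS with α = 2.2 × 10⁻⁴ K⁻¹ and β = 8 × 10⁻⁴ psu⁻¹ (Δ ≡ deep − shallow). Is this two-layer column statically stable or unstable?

ΔT = 5.8 − 8.1 = -2.3 K and ΔS = 31.03 − 31.39 = -0.36 psu (deep − shallow).
−αΔT = 5.06 × 10⁻⁴; βΔS = -2.88 × 10⁻⁴; sum Δρ/ρ₀ = 2.18 × 10⁻⁴.
Δρ/ρ₀ > 0, so Δρ > 0: deeper water is denser → statically stable.

stable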